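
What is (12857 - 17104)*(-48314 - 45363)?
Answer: 397846219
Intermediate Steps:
(12857 - 17104)*(-48314 - 45363) = -4247*(-93677) = 397846219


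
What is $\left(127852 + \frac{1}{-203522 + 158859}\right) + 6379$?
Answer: $\frac{5995159152}{44663} \approx 1.3423 \cdot 10^{5}$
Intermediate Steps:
$\left(127852 + \frac{1}{-203522 + 158859}\right) + 6379 = \left(127852 + \frac{1}{-44663}\right) + 6379 = \left(127852 - \frac{1}{44663}\right) + 6379 = \frac{5710253875}{44663} + 6379 = \frac{5995159152}{44663}$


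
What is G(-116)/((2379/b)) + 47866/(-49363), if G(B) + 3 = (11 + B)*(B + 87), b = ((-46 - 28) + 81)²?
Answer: 185745560/3011143 ≈ 61.686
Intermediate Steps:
b = 49 (b = (-74 + 81)² = 7² = 49)
G(B) = -3 + (11 + B)*(87 + B) (G(B) = -3 + (11 + B)*(B + 87) = -3 + (11 + B)*(87 + B))
G(-116)/((2379/b)) + 47866/(-49363) = (954 + (-116)² + 98*(-116))/((2379/49)) + 47866/(-49363) = (954 + 13456 - 11368)/((2379*(1/49))) + 47866*(-1/49363) = 3042/(2379/49) - 47866/49363 = 3042*(49/2379) - 47866/49363 = 3822/61 - 47866/49363 = 185745560/3011143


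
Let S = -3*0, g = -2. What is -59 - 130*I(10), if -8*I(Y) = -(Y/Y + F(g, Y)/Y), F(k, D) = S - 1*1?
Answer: -589/8 ≈ -73.625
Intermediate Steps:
S = 0
F(k, D) = -1 (F(k, D) = 0 - 1*1 = 0 - 1 = -1)
I(Y) = ⅛ - 1/(8*Y) (I(Y) = -(-1)*(Y/Y - 1/Y)/8 = -(-1)*(1 - 1/Y)/8 = -(-1 + 1/Y)/8 = ⅛ - 1/(8*Y))
-59 - 130*I(10) = -59 - 65*(-1 + 10)/(4*10) = -59 - 65*9/(4*10) = -59 - 130*9/80 = -59 - 117/8 = -589/8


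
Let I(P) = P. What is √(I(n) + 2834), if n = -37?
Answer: √2797 ≈ 52.887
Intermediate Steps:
√(I(n) + 2834) = √(-37 + 2834) = √2797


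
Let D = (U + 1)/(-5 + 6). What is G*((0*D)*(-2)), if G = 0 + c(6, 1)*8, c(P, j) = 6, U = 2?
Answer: 0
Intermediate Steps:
D = 3 (D = (2 + 1)/(-5 + 6) = 3/1 = 3*1 = 3)
G = 48 (G = 0 + 6*8 = 0 + 48 = 48)
G*((0*D)*(-2)) = 48*((0*3)*(-2)) = 48*(0*(-2)) = 48*0 = 0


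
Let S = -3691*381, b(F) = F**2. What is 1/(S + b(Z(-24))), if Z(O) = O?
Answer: -1/1405695 ≈ -7.1139e-7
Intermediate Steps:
S = -1406271
1/(S + b(Z(-24))) = 1/(-1406271 + (-24)**2) = 1/(-1406271 + 576) = 1/(-1405695) = -1/1405695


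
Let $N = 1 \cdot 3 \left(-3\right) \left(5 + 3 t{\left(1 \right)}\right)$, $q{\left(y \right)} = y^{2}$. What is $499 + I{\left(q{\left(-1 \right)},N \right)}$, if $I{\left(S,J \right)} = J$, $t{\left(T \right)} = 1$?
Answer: $427$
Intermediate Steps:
$N = -72$ ($N = 1 \cdot 3 \left(-3\right) \left(5 + 3 \cdot 1\right) = 3 \left(-3\right) \left(5 + 3\right) = \left(-9\right) 8 = -72$)
$499 + I{\left(q{\left(-1 \right)},N \right)} = 499 - 72 = 427$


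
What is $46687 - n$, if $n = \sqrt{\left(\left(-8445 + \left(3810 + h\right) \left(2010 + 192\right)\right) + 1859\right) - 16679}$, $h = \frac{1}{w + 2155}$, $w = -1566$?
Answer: $46687 - \frac{\sqrt{2902465539933}}{589} \approx 43795.0$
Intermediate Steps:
$h = \frac{1}{589}$ ($h = \frac{1}{-1566 + 2155} = \frac{1}{589} \approx 0.0016978$)
$n = \frac{\sqrt{2902465539933}}{589}$ ($n = \sqrt{\left(\left(-8445 + \left(3810 + \frac{1}{589}\right) \left(2010 + 192\right)\right) + 1859\right) - 16679} = \sqrt{\left(\left(-8445 + \frac{2244091}{589} \cdot 2202\right) + 1859\right) - 16679} = \sqrt{\left(\left(-8445 + \frac{4941488382}{589}\right) + 1859\right) - 16679} = \sqrt{\left(\frac{4936514277}{589} + 1859\right) - 16679} = \sqrt{\frac{4937609228}{589} - 16679} = \sqrt{\frac{4927785297}{589}} = \frac{\sqrt{2902465539933}}{589} \approx 2892.5$)
$46687 - n = 46687 - \frac{\sqrt{2902465539933}}{589}$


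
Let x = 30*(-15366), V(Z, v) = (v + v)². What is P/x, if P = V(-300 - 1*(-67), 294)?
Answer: -9604/12805 ≈ -0.75002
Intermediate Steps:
V(Z, v) = 4*v² (V(Z, v) = (2*v)² = 4*v²)
P = 345744 (P = 4*294² = 4*86436 = 345744)
x = -460980
P/x = 345744/(-460980) = 345744*(-1/460980) = -9604/12805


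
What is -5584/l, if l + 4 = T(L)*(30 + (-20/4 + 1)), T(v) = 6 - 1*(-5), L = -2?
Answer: -2792/141 ≈ -19.801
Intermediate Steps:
T(v) = 11 (T(v) = 6 + 5 = 11)
l = 282 (l = -4 + 11*(30 + (-20/4 + 1)) = -4 + 11*(30 + (-5*1 + 1)) = -4 + 11*(30 + (-5 + 1)) = -4 + 11*(30 - 4) = -4 + 11*26 = -4 + 286 = 282)
-5584/l = -5584/282 = -5584*1/282 = -2792/141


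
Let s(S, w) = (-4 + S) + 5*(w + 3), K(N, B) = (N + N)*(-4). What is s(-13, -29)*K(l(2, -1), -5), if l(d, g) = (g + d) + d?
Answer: 3528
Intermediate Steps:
l(d, g) = g + 2*d (l(d, g) = (d + g) + d = g + 2*d)
K(N, B) = -8*N (K(N, B) = (2*N)*(-4) = -8*N)
s(S, w) = 11 + S + 5*w (s(S, w) = (-4 + S) + 5*(3 + w) = (-4 + S) + (15 + 5*w) = 11 + S + 5*w)
s(-13, -29)*K(l(2, -1), -5) = (11 - 13 + 5*(-29))*(-8*(-1 + 2*2)) = (11 - 13 - 145)*(-8*(-1 + 4)) = -(-1176)*3 = -147*(-24) = 3528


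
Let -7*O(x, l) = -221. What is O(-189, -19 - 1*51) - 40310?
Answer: -281949/7 ≈ -40278.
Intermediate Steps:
O(x, l) = 221/7 (O(x, l) = -1/7*(-221) = 221/7)
O(-189, -19 - 1*51) - 40310 = 221/7 - 40310 = -281949/7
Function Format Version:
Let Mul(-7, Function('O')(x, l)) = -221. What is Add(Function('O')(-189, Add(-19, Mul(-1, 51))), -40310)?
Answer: Rational(-281949, 7) ≈ -40278.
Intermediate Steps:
Function('O')(x, l) = Rational(221, 7) (Function('O')(x, l) = Mul(Rational(-1, 7), -221) = Rational(221, 7))
Add(Function('O')(-189, Add(-19, Mul(-1, 51))), -40310) = Add(Rational(221, 7), -40310) = Rational(-281949, 7)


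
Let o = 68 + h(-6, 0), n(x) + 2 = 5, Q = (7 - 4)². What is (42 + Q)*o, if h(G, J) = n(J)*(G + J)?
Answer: 2550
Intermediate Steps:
Q = 9 (Q = 3² = 9)
n(x) = 3 (n(x) = -2 + 5 = 3)
h(G, J) = 3*G + 3*J (h(G, J) = 3*(G + J) = 3*G + 3*J)
o = 50 (o = 68 + (3*(-6) + 3*0) = 68 + (-18 + 0) = 68 - 18 = 50)
(42 + Q)*o = (42 + 9)*50 = 51*50 = 2550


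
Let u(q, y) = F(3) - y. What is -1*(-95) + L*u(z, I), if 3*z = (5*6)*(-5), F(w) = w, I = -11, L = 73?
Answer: 1117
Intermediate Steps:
z = -50 (z = ((5*6)*(-5))/3 = (30*(-5))/3 = (⅓)*(-150) = -50)
u(q, y) = 3 - y
-1*(-95) + L*u(z, I) = -1*(-95) + 73*(3 - 1*(-11)) = 95 + 73*(3 + 11) = 95 + 73*14 = 95 + 1022 = 1117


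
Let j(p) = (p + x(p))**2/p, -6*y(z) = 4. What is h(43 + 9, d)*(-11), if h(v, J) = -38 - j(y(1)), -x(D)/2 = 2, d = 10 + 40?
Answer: 176/3 ≈ 58.667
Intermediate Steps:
d = 50
x(D) = -4 (x(D) = -2*2 = -4)
y(z) = -2/3 (y(z) = -1/6*4 = -2/3)
j(p) = (-4 + p)**2/p (j(p) = (p - 4)**2/p = (-4 + p)**2/p)
h(v, J) = -16/3 (h(v, J) = -38 - (-4 - 2/3)**2/(-2/3) = -38 - (-3)*(-14/3)**2/2 = -38 - (-3)*196/(2*9) = -38 - 1*(-98/3) = -38 + 98/3 = -16/3)
h(43 + 9, d)*(-11) = -16/3*(-11) = 176/3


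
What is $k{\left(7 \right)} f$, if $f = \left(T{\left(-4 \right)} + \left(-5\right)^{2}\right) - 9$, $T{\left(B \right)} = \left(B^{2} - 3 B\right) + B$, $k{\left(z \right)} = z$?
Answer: $280$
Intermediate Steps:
$T{\left(B \right)} = B^{2} - 2 B$
$f = 40$ ($f = \left(- 4 \left(-2 - 4\right) + \left(-5\right)^{2}\right) - 9 = \left(\left(-4\right) \left(-6\right) + 25\right) - 9 = \left(24 + 25\right) - 9 = 49 - 9 = 40$)
$k{\left(7 \right)} f = 7 \cdot 40 = 280$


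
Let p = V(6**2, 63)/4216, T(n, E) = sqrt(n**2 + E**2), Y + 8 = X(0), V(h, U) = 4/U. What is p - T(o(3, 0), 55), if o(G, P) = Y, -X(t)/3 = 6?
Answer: 1/66402 - sqrt(3701) ≈ -60.836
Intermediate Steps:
X(t) = -18 (X(t) = -3*6 = -18)
Y = -26 (Y = -8 - 18 = -26)
o(G, P) = -26
T(n, E) = sqrt(E**2 + n**2)
p = 1/66402 (p = (4/63)/4216 = (4*(1/63))*(1/4216) = (4/63)*(1/4216) = 1/66402 ≈ 1.5060e-5)
p - T(o(3, 0), 55) = 1/66402 - sqrt(55**2 + (-26)**2) = 1/66402 - sqrt(3025 + 676) = 1/66402 - sqrt(3701)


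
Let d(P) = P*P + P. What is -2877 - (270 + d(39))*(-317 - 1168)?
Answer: 2714673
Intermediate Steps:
d(P) = P + P² (d(P) = P² + P = P + P²)
-2877 - (270 + d(39))*(-317 - 1168) = -2877 - (270 + 39*(1 + 39))*(-317 - 1168) = -2877 - (270 + 39*40)*(-1485) = -2877 - (270 + 1560)*(-1485) = -2877 - 1830*(-1485) = -2877 - 1*(-2717550) = -2877 + 2717550 = 2714673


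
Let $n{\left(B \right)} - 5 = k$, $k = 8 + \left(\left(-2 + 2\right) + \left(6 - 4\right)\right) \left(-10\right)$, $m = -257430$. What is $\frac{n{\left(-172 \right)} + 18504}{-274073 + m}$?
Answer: $- \frac{18497}{531503} \approx -0.034801$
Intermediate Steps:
$k = -12$ ($k = 8 + \left(0 + \left(6 - 4\right)\right) \left(-10\right) = 8 + \left(0 + 2\right) \left(-10\right) = 8 + 2 \left(-10\right) = 8 - 20 = -12$)
$n{\left(B \right)} = -7$ ($n{\left(B \right)} = 5 - 12 = -7$)
$\frac{n{\left(-172 \right)} + 18504}{-274073 + m} = \frac{-7 + 18504}{-274073 - 257430} = \frac{18497}{-531503} = 18497 \left(- \frac{1}{531503}\right) = - \frac{18497}{531503}$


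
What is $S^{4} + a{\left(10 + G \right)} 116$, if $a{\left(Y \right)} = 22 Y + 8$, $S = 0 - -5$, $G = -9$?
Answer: $4105$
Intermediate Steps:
$S = 5$ ($S = 0 + 5 = 5$)
$a{\left(Y \right)} = 8 + 22 Y$
$S^{4} + a{\left(10 + G \right)} 116 = 5^{4} + \left(8 + 22 \left(10 - 9\right)\right) 116 = 625 + \left(8 + 22 \cdot 1\right) 116 = 625 + \left(8 + 22\right) 116 = 625 + 30 \cdot 116 = 625 + 3480 = 4105$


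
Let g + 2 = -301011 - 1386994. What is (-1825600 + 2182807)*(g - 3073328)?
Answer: -1700782191345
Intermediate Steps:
g = -1688007 (g = -2 + (-301011 - 1386994) = -2 - 1688005 = -1688007)
(-1825600 + 2182807)*(g - 3073328) = (-1825600 + 2182807)*(-1688007 - 3073328) = 357207*(-4761335) = -1700782191345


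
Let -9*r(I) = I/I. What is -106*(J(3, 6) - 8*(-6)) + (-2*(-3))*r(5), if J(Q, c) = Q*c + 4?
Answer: -22262/3 ≈ -7420.7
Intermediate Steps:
J(Q, c) = 4 + Q*c
r(I) = -⅑ (r(I) = -I/(9*I) = -⅑*1 = -⅑)
-106*(J(3, 6) - 8*(-6)) + (-2*(-3))*r(5) = -106*((4 + 3*6) - 8*(-6)) - 2*(-3)*(-⅑) = -106*((4 + 18) + 48) + 6*(-⅑) = -106*(22 + 48) - ⅔ = -106*70 - ⅔ = -7420 - ⅔ = -22262/3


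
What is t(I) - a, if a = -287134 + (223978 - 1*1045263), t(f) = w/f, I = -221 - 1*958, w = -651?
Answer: 435608884/393 ≈ 1.1084e+6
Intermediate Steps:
I = -1179 (I = -221 - 958 = -1179)
t(f) = -651/f
a = -1108419 (a = -287134 + (223978 - 1045263) = -287134 - 821285 = -1108419)
t(I) - a = -651/(-1179) - 1*(-1108419) = -651*(-1/1179) + 1108419 = 217/393 + 1108419 = 435608884/393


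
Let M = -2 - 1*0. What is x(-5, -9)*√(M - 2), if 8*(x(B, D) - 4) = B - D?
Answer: 9*I ≈ 9.0*I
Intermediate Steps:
M = -2 (M = -2 + 0 = -2)
x(B, D) = 4 - D/8 + B/8 (x(B, D) = 4 + (B - D)/8 = 4 + (-D/8 + B/8) = 4 - D/8 + B/8)
x(-5, -9)*√(M - 2) = (4 - ⅛*(-9) + (⅛)*(-5))*√(-2 - 2) = (4 + 9/8 - 5/8)*√(-4) = 9*(2*I)/2 = 9*I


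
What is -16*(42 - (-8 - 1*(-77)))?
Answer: 432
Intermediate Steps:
-16*(42 - (-8 - 1*(-77))) = -16*(42 - (-8 + 77)) = -16*(42 - 1*69) = -16*(42 - 69) = -16*(-27) = 432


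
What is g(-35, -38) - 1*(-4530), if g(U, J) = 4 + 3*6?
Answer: 4552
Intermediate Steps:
g(U, J) = 22 (g(U, J) = 4 + 18 = 22)
g(-35, -38) - 1*(-4530) = 22 - 1*(-4530) = 22 + 4530 = 4552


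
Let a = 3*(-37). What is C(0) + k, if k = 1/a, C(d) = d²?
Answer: -1/111 ≈ -0.0090090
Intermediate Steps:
a = -111
k = -1/111 (k = 1/(-111) = -1/111 ≈ -0.0090090)
C(0) + k = 0² - 1/111 = 0 - 1/111 = -1/111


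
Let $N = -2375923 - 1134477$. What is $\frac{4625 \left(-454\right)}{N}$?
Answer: $\frac{41995}{70208} \approx 0.59815$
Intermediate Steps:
$N = -3510400$ ($N = -2375923 - 1134477 = -3510400$)
$\frac{4625 \left(-454\right)}{N} = \frac{4625 \left(-454\right)}{-3510400} = \left(-2099750\right) \left(- \frac{1}{3510400}\right) = \frac{41995}{70208}$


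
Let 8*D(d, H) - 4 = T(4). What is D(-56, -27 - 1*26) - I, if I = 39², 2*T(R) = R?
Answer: -6081/4 ≈ -1520.3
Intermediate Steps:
T(R) = R/2
D(d, H) = ¾ (D(d, H) = ½ + ((½)*4)/8 = ½ + (⅛)*2 = ½ + ¼ = ¾)
I = 1521
D(-56, -27 - 1*26) - I = ¾ - 1*1521 = ¾ - 1521 = -6081/4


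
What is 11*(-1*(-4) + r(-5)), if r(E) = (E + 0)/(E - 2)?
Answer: 363/7 ≈ 51.857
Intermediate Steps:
r(E) = E/(-2 + E)
11*(-1*(-4) + r(-5)) = 11*(-1*(-4) - 5/(-2 - 5)) = 11*(4 - 5/(-7)) = 11*(4 - 5*(-1/7)) = 11*(4 + 5/7) = 11*(33/7) = 363/7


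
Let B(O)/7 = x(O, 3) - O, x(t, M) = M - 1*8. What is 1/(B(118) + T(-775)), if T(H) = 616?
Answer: -1/245 ≈ -0.0040816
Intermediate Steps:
x(t, M) = -8 + M (x(t, M) = M - 8 = -8 + M)
B(O) = -35 - 7*O (B(O) = 7*((-8 + 3) - O) = 7*(-5 - O) = -35 - 7*O)
1/(B(118) + T(-775)) = 1/((-35 - 7*118) + 616) = 1/((-35 - 826) + 616) = 1/(-861 + 616) = 1/(-245) = -1/245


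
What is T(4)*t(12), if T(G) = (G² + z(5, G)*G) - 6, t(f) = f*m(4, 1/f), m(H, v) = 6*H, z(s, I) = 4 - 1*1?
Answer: 6336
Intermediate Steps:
z(s, I) = 3 (z(s, I) = 4 - 1 = 3)
t(f) = 24*f (t(f) = f*(6*4) = f*24 = 24*f)
T(G) = -6 + G² + 3*G (T(G) = (G² + 3*G) - 6 = -6 + G² + 3*G)
T(4)*t(12) = (-6 + 4² + 3*4)*(24*12) = (-6 + 16 + 12)*288 = 22*288 = 6336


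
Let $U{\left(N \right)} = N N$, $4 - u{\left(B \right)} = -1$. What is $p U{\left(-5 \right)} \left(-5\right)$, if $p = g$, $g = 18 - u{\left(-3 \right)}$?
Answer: $-1625$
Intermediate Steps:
$u{\left(B \right)} = 5$ ($u{\left(B \right)} = 4 - -1 = 4 + 1 = 5$)
$U{\left(N \right)} = N^{2}$
$g = 13$ ($g = 18 - 5 = 13$)
$p = 13$
$p U{\left(-5 \right)} \left(-5\right) = 13 \left(-5\right)^{2} \left(-5\right) = 13 \cdot 25 \left(-5\right) = 325 \left(-5\right) = -1625$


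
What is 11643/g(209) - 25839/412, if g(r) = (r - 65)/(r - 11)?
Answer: 13139841/824 ≈ 15946.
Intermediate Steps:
g(r) = (-65 + r)/(-11 + r)
11643/g(209) - 25839/412 = 11643/(((-65 + 209)/(-11 + 209))) - 25839/412 = 11643/((144/198)) - 25839*1/412 = 11643/(((1/198)*144)) - 25839/412 = 11643/(8/11) - 25839/412 = 11643*(11/8) - 25839/412 = 128073/8 - 25839/412 = 13139841/824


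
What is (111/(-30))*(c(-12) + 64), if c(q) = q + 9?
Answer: -2257/10 ≈ -225.70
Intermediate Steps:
c(q) = 9 + q
(111/(-30))*(c(-12) + 64) = (111/(-30))*((9 - 12) + 64) = (111*(-1/30))*(-3 + 64) = -37/10*61 = -2257/10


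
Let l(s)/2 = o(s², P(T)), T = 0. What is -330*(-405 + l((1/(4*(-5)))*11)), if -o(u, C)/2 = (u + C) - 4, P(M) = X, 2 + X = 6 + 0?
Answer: 1340493/10 ≈ 1.3405e+5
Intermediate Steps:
X = 4 (X = -2 + (6 + 0) = -2 + 6 = 4)
P(M) = 4
o(u, C) = 8 - 2*C - 2*u (o(u, C) = -2*((u + C) - 4) = -2*((C + u) - 4) = -2*(-4 + C + u) = 8 - 2*C - 2*u)
l(s) = -4*s² (l(s) = 2*(8 - 2*4 - 2*s²) = 2*(8 - 8 - 2*s²) = 2*(-2*s²) = -4*s²)
-330*(-405 + l((1/(4*(-5)))*11)) = -330*(-405 - 4*((1/(4*(-5)))*11)²) = -330*(-405 - 4*(((¼)*(-⅕))*11)²) = -330*(-405 - 4*(-1/20*11)²) = -330*(-405 - 4*(-11/20)²) = -330*(-405 - 4*121/400) = -330*(-405 - 121/100) = -330*(-40621/100) = 1340493/10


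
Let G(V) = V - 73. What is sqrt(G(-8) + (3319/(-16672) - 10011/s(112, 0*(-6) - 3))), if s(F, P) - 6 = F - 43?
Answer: I*sqrt(93236325038)/20840 ≈ 14.652*I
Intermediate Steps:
s(F, P) = -37 + F (s(F, P) = 6 + (F - 43) = 6 + (-43 + F) = -37 + F)
G(V) = -73 + V
sqrt(G(-8) + (3319/(-16672) - 10011/s(112, 0*(-6) - 3))) = sqrt((-73 - 8) + (3319/(-16672) - 10011/(-37 + 112))) = sqrt(-81 + (3319*(-1/16672) - 10011/75)) = sqrt(-81 + (-3319/16672 - 10011*1/75)) = sqrt(-81 + (-3319/16672 - 3337/25)) = sqrt(-81 - 55717439/416800) = sqrt(-89478239/416800) = I*sqrt(93236325038)/20840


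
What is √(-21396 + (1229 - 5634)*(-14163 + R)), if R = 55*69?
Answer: 2*√11412411 ≈ 6756.5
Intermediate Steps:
R = 3795
√(-21396 + (1229 - 5634)*(-14163 + R)) = √(-21396 + (1229 - 5634)*(-14163 + 3795)) = √(-21396 - 4405*(-10368)) = √(-21396 + 45671040) = √45649644 = 2*√11412411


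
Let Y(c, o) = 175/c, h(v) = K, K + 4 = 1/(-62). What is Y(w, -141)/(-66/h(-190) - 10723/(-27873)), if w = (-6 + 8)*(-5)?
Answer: -80971065/77817562 ≈ -1.0405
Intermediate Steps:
w = -10 (w = 2*(-5) = -10)
K = -249/62 (K = -4 + 1/(-62) = -4 - 1/62 = -249/62 ≈ -4.0161)
h(v) = -249/62
Y(w, -141)/(-66/h(-190) - 10723/(-27873)) = (175/(-10))/(-66/(-249/62) - 10723/(-27873)) = (175*(-1/10))/(-66*(-62/249) - 10723*(-1/27873)) = -35/(2*(1364/83 + 10723/27873)) = -35/(2*38908781/2313459) = -35/2*2313459/38908781 = -80971065/77817562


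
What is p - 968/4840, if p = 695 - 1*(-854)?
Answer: 7744/5 ≈ 1548.8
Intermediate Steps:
p = 1549 (p = 695 + 854 = 1549)
p - 968/4840 = 1549 - 968/4840 = 1549 - 968*1/4840 = 1549 - ⅕ = 7744/5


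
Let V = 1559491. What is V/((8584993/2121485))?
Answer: 3308436764135/8584993 ≈ 3.8537e+5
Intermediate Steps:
V/((8584993/2121485)) = 1559491/((8584993/2121485)) = 1559491/((8584993*(1/2121485))) = 1559491/(8584993/2121485) = 1559491*(2121485/8584993) = 3308436764135/8584993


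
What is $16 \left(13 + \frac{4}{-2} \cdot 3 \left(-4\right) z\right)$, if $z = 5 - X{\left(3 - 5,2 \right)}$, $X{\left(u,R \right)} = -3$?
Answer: $3280$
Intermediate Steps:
$z = 8$ ($z = 5 - -3 = 5 + 3 = 8$)
$16 \left(13 + \frac{4}{-2} \cdot 3 \left(-4\right) z\right) = 16 \left(13 + \frac{4}{-2} \cdot 3 \left(-4\right) 8\right) = 16 \left(13 + 4 \left(- \frac{1}{2}\right) 3 \left(-4\right) 8\right) = 16 \left(13 + \left(-2\right) 3 \left(-4\right) 8\right) = 16 \left(13 + \left(-6\right) \left(-4\right) 8\right) = 16 \left(13 + 24 \cdot 8\right) = 16 \left(13 + 192\right) = 16 \cdot 205 = 3280$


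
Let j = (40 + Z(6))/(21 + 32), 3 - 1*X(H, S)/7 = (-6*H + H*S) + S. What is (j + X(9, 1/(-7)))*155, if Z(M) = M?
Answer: 3367065/53 ≈ 63530.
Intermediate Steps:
X(H, S) = 21 - 7*S + 42*H - 7*H*S (X(H, S) = 21 - 7*((-6*H + H*S) + S) = 21 - 7*(S - 6*H + H*S) = 21 + (-7*S + 42*H - 7*H*S) = 21 - 7*S + 42*H - 7*H*S)
j = 46/53 (j = (40 + 6)/(21 + 32) = 46/53 ≈ 0.86792)
(j + X(9, 1/(-7)))*155 = (46/53 + (21 - 7/(-7) + 42*9 - 7*9/(-7)))*155 = (46/53 + (21 - 7*(-⅐) + 378 - 7*9*(-⅐)))*155 = (46/53 + (21 + 1 + 378 + 9))*155 = (46/53 + 409)*155 = (21723/53)*155 = 3367065/53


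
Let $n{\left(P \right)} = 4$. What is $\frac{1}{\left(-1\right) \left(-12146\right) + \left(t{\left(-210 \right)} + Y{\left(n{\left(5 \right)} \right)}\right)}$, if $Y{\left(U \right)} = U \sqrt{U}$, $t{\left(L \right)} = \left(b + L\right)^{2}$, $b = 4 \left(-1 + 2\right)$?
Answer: $\frac{1}{54590} \approx 1.8318 \cdot 10^{-5}$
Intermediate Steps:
$b = 4$ ($b = 4 \cdot 1 = 4$)
$t{\left(L \right)} = \left(4 + L\right)^{2}$
$Y{\left(U \right)} = U^{\frac{3}{2}}$
$\frac{1}{\left(-1\right) \left(-12146\right) + \left(t{\left(-210 \right)} + Y{\left(n{\left(5 \right)} \right)}\right)} = \frac{1}{\left(-1\right) \left(-12146\right) + \left(\left(4 - 210\right)^{2} + 4^{\frac{3}{2}}\right)} = \frac{1}{12146 + \left(\left(-206\right)^{2} + 8\right)} = \frac{1}{12146 + \left(42436 + 8\right)} = \frac{1}{12146 + 42444} = \frac{1}{54590}$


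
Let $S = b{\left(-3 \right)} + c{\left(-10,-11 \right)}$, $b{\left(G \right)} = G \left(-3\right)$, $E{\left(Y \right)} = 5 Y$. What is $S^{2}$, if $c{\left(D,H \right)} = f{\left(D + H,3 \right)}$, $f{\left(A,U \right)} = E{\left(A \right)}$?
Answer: $9216$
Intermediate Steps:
$f{\left(A,U \right)} = 5 A$
$c{\left(D,H \right)} = 5 D + 5 H$ ($c{\left(D,H \right)} = 5 \left(D + H\right) = 5 D + 5 H$)
$b{\left(G \right)} = - 3 G$
$S = -96$ ($S = \left(-3\right) \left(-3\right) + \left(5 \left(-10\right) + 5 \left(-11\right)\right) = 9 - 105 = -96$)
$S^{2} = \left(-96\right)^{2} = 9216$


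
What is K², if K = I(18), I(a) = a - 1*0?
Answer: 324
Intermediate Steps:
I(a) = a (I(a) = a + 0 = a)
K = 18
K² = 18² = 324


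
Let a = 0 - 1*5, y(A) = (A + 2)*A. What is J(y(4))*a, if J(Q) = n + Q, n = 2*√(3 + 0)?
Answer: -120 - 10*√3 ≈ -137.32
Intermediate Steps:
y(A) = A*(2 + A) (y(A) = (2 + A)*A = A*(2 + A))
a = -5 (a = 0 - 5 = -5)
n = 2*√3 ≈ 3.4641
J(Q) = Q + 2*√3 (J(Q) = 2*√3 + Q = Q + 2*√3)
J(y(4))*a = (4*(2 + 4) + 2*√3)*(-5) = (4*6 + 2*√3)*(-5) = (24 + 2*√3)*(-5) = -120 - 10*√3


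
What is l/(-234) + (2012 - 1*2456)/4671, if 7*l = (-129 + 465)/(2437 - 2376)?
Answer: -121516/1234701 ≈ -0.098417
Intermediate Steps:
l = 48/61 (l = ((-129 + 465)/(2437 - 2376))/7 = (336/61)/7 = (336*(1/61))/7 = (⅐)*(336/61) = 48/61 ≈ 0.78689)
l/(-234) + (2012 - 1*2456)/4671 = (48/61)/(-234) + (2012 - 1*2456)/4671 = (48/61)*(-1/234) + (2012 - 2456)*(1/4671) = -8/2379 - 444*1/4671 = -8/2379 - 148/1557 = -121516/1234701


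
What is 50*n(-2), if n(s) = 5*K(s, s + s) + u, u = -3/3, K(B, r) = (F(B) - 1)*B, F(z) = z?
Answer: 1450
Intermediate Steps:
K(B, r) = B*(-1 + B) (K(B, r) = (B - 1)*B = (-1 + B)*B = B*(-1 + B))
u = -1 (u = -3*1/3 = -1)
n(s) = -1 + 5*s*(-1 + s) (n(s) = 5*(s*(-1 + s)) - 1 = 5*s*(-1 + s) - 1 = -1 + 5*s*(-1 + s))
50*n(-2) = 50*(-1 + 5*(-2)*(-1 - 2)) = 50*(-1 + 5*(-2)*(-3)) = 50*(-1 + 30) = 50*29 = 1450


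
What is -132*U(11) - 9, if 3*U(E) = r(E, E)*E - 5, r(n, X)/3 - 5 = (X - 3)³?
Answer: -750473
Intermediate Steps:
r(n, X) = 15 + 3*(-3 + X)³ (r(n, X) = 15 + 3*(X - 3)³ = 15 + 3*(-3 + X)³)
U(E) = -5/3 + E*(15 + 3*(-3 + E)³)/3 (U(E) = ((15 + 3*(-3 + E)³)*E - 5)/3 = (E*(15 + 3*(-3 + E)³) - 5)/3 = (-5 + E*(15 + 3*(-3 + E)³))/3 = -5/3 + E*(15 + 3*(-3 + E)³)/3)
-132*U(11) - 9 = -132*(-5/3 + 11*(5 + (-3 + 11)³)) - 9 = -132*(-5/3 + 11*(5 + 8³)) - 9 = -132*(-5/3 + 11*(5 + 512)) - 9 = -132*(-5/3 + 11*517) - 9 = -132*(-5/3 + 5687) - 9 = -132*17056/3 - 9 = -750464 - 9 = -750473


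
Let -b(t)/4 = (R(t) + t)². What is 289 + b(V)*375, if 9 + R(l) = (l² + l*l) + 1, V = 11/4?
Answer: -2335751/16 ≈ -1.4598e+5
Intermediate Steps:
V = 11/4 (V = 11*(¼) = 11/4 ≈ 2.7500)
R(l) = -8 + 2*l² (R(l) = -9 + ((l² + l*l) + 1) = -9 + ((l² + l²) + 1) = -9 + (2*l² + 1) = -9 + (1 + 2*l²) = -8 + 2*l²)
b(t) = -4*(-8 + t + 2*t²)² (b(t) = -4*((-8 + 2*t²) + t)² = -4*(-8 + t + 2*t²)²)
289 + b(V)*375 = 289 - 4*(-8 + 11/4 + 2*(11/4)²)²*375 = 289 - 4*(-8 + 11/4 + 2*(121/16))²*375 = 289 - 4*(-8 + 11/4 + 121/8)²*375 = 289 - 4*(79/8)²*375 = 289 - 4*6241/64*375 = 289 - 6241/16*375 = 289 - 2340375/16 = -2335751/16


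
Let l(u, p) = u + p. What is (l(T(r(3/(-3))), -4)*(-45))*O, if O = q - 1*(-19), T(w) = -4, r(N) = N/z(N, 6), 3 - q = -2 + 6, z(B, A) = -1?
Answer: 6480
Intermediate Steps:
q = -1 (q = 3 - (-2 + 6) = 3 - 1*4 = 3 - 4 = -1)
r(N) = -N (r(N) = N/(-1) = N*(-1) = -N)
l(u, p) = p + u
O = 18 (O = -1 - 1*(-19) = -1 + 19 = 18)
(l(T(r(3/(-3))), -4)*(-45))*O = ((-4 - 4)*(-45))*18 = -8*(-45)*18 = 360*18 = 6480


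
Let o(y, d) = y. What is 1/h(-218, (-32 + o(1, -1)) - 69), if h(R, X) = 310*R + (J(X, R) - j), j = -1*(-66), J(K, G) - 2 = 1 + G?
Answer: -1/67861 ≈ -1.4736e-5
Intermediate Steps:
J(K, G) = 3 + G (J(K, G) = 2 + (1 + G) = 3 + G)
j = 66
h(R, X) = -63 + 311*R (h(R, X) = 310*R + ((3 + R) - 1*66) = 310*R + ((3 + R) - 66) = 310*R + (-63 + R) = -63 + 311*R)
1/h(-218, (-32 + o(1, -1)) - 69) = 1/(-63 + 311*(-218)) = 1/(-63 - 67798) = 1/(-67861) = -1/67861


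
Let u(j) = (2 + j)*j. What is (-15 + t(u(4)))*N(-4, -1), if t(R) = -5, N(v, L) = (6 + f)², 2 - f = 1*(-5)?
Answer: -3380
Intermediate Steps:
f = 7 (f = 2 - (-5) = 2 - 1*(-5) = 2 + 5 = 7)
u(j) = j*(2 + j)
N(v, L) = 169 (N(v, L) = (6 + 7)² = 13² = 169)
(-15 + t(u(4)))*N(-4, -1) = (-15 - 5)*169 = -20*169 = -3380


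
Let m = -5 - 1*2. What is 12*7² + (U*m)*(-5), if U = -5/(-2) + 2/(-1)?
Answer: 1211/2 ≈ 605.50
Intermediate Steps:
m = -7 (m = -5 - 2 = -7)
U = ½ (U = -5*(-½) + 2*(-1) = 5/2 - 2 = ½ ≈ 0.50000)
12*7² + (U*m)*(-5) = 12*7² + ((½)*(-7))*(-5) = 12*49 - 7/2*(-5) = 588 + 35/2 = 1211/2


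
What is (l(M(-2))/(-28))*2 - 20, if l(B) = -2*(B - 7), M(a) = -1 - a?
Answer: -146/7 ≈ -20.857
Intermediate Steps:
l(B) = 14 - 2*B (l(B) = -2*(-7 + B) = 14 - 2*B)
(l(M(-2))/(-28))*2 - 20 = ((14 - 2*(-1 - 1*(-2)))/(-28))*2 - 20 = ((14 - 2*(-1 + 2))*(-1/28))*2 - 20 = ((14 - 2*1)*(-1/28))*2 - 20 = ((14 - 2)*(-1/28))*2 - 20 = (12*(-1/28))*2 - 20 = -3/7*2 - 20 = -6/7 - 20 = -146/7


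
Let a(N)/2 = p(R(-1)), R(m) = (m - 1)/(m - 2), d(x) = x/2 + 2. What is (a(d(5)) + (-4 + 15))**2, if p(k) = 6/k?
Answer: 841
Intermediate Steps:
d(x) = 2 + x/2 (d(x) = x*(1/2) + 2 = x/2 + 2 = 2 + x/2)
R(m) = (-1 + m)/(-2 + m)
a(N) = 18 (a(N) = 2*(6/(((-1 - 1)/(-2 - 1)))) = 2*(6/((-2/(-3)))) = 2*(6/((-1/3*(-2)))) = 2*(6/(2/3)) = 2*(6*(3/2)) = 2*9 = 18)
(a(d(5)) + (-4 + 15))**2 = (18 + (-4 + 15))**2 = (18 + 11)**2 = 29**2 = 841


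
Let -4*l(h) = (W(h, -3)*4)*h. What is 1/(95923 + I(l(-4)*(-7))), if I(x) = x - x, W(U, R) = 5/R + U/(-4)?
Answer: 1/95923 ≈ 1.0425e-5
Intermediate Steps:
W(U, R) = 5/R - U/4 (W(U, R) = 5/R + U*(-1/4) = 5/R - U/4)
l(h) = -h*(-20/3 - h)/4 (l(h) = -(5/(-3) - h/4)*4*h/4 = -(5*(-1/3) - h/4)*4*h/4 = -(-5/3 - h/4)*4*h/4 = -(-20/3 - h)*h/4 = -h*(-20/3 - h)/4)
I(x) = 0
1/(95923 + I(l(-4)*(-7))) = 1/(95923 + 0) = 1/95923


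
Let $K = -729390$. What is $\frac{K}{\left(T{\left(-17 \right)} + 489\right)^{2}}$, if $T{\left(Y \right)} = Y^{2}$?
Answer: $- \frac{364695}{302642} \approx -1.205$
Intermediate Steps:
$\frac{K}{\left(T{\left(-17 \right)} + 489\right)^{2}} = - \frac{729390}{\left(\left(-17\right)^{2} + 489\right)^{2}} = - \frac{729390}{\left(289 + 489\right)^{2}} = - \frac{729390}{778^{2}} = - \frac{729390}{605284} = \left(-729390\right) \frac{1}{605284} = - \frac{364695}{302642}$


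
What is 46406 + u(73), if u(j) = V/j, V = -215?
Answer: 3387423/73 ≈ 46403.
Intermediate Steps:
u(j) = -215/j
46406 + u(73) = 46406 - 215/73 = 3387423/73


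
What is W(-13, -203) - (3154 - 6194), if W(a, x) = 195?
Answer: 3235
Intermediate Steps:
W(-13, -203) - (3154 - 6194) = 195 - (3154 - 6194) = 195 - 1*(-3040) = 195 + 3040 = 3235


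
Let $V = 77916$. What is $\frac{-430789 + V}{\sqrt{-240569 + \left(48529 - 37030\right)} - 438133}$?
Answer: $\frac{154605306109}{191960754759} + \frac{352873 i \sqrt{229070}}{191960754759} \approx 0.8054 + 0.00087981 i$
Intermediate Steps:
$\frac{-430789 + V}{\sqrt{-240569 + \left(48529 - 37030\right)} - 438133} = \frac{-430789 + 77916}{\sqrt{-240569 + \left(48529 - 37030\right)} - 438133} = - \frac{352873}{\sqrt{-240569 + 11499} - 438133} = - \frac{352873}{\sqrt{-229070} - 438133} = - \frac{352873}{i \sqrt{229070} - 438133} = - \frac{352873}{-438133 + i \sqrt{229070}}$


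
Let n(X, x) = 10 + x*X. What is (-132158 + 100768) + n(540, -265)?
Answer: -174480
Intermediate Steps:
n(X, x) = 10 + X*x
(-132158 + 100768) + n(540, -265) = (-132158 + 100768) + (10 + 540*(-265)) = -31390 + (10 - 143100) = -31390 - 143090 = -174480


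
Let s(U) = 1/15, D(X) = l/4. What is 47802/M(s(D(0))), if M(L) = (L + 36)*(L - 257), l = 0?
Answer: -5377725/1042507 ≈ -5.1585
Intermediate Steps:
D(X) = 0 (D(X) = 0/4 = 0*(¼) = 0)
s(U) = 1/15
M(L) = (-257 + L)*(36 + L) (M(L) = (36 + L)*(-257 + L) = (-257 + L)*(36 + L))
47802/M(s(D(0))) = 47802/(-9252 + (1/15)² - 221*1/15) = 47802/(-9252 + 1/225 - 221/15) = 47802/(-2085014/225) = 47802*(-225/2085014) = -5377725/1042507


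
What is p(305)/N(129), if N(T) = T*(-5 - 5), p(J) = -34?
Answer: 17/645 ≈ 0.026357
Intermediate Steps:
N(T) = -10*T (N(T) = T*(-10) = -10*T)
p(305)/N(129) = -34/((-10*129)) = -34/(-1290) = -34*(-1/1290) = 17/645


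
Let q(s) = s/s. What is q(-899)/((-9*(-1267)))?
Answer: 1/11403 ≈ 8.7696e-5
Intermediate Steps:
q(s) = 1
q(-899)/((-9*(-1267))) = 1/(-9*(-1267)) = 1/11403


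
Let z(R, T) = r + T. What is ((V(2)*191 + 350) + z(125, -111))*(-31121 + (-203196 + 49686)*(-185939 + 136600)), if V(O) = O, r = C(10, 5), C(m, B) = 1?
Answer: 4711027234318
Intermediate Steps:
r = 1
z(R, T) = 1 + T
((V(2)*191 + 350) + z(125, -111))*(-31121 + (-203196 + 49686)*(-185939 + 136600)) = ((2*191 + 350) + (1 - 111))*(-31121 + (-203196 + 49686)*(-185939 + 136600)) = ((382 + 350) - 110)*(-31121 - 153510*(-49339)) = (732 - 110)*(-31121 + 7574029890) = 622*7573998769 = 4711027234318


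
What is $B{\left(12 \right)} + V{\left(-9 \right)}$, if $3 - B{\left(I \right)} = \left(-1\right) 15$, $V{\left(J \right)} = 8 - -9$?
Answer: $35$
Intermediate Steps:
$V{\left(J \right)} = 17$ ($V{\left(J \right)} = 8 + 9 = 17$)
$B{\left(I \right)} = 18$ ($B{\left(I \right)} = 3 - \left(-1\right) 15 = 3 - -15 = 3 + 15 = 18$)
$B{\left(12 \right)} + V{\left(-9 \right)} = 18 + 17 = 35$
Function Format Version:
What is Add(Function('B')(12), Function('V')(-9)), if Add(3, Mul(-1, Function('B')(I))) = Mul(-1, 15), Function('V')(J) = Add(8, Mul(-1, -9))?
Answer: 35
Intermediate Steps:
Function('V')(J) = 17 (Function('V')(J) = Add(8, 9) = 17)
Function('B')(I) = 18 (Function('B')(I) = Add(3, Mul(-1, Mul(-1, 15))) = Add(3, Mul(-1, -15)) = Add(3, 15) = 18)
Add(Function('B')(12), Function('V')(-9)) = Add(18, 17) = 35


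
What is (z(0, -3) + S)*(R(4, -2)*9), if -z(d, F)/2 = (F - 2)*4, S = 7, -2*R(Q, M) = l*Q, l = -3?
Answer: 2538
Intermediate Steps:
R(Q, M) = 3*Q/2 (R(Q, M) = -(-3)*Q/2 = 3*Q/2)
z(d, F) = 16 - 8*F (z(d, F) = -2*(F - 2)*4 = -2*(-2 + F)*4 = -2*(-8 + 4*F) = 16 - 8*F)
(z(0, -3) + S)*(R(4, -2)*9) = ((16 - 8*(-3)) + 7)*(((3/2)*4)*9) = ((16 + 24) + 7)*(6*9) = (40 + 7)*54 = 47*54 = 2538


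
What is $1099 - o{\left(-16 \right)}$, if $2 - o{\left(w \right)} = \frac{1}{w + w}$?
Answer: $\frac{35103}{32} \approx 1097.0$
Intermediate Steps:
$o{\left(w \right)} = 2 - \frac{1}{2 w}$ ($o{\left(w \right)} = 2 - \frac{1}{w + w} = 2 - \frac{1}{2 w}$)
$1099 - o{\left(-16 \right)} = 1099 - \left(2 - \frac{1}{2 \left(-16\right)}\right) = 1099 - \left(2 - - \frac{1}{32}\right) = 1099 - \left(2 + \frac{1}{32}\right) = 1099 - \frac{65}{32} = \frac{35103}{32}$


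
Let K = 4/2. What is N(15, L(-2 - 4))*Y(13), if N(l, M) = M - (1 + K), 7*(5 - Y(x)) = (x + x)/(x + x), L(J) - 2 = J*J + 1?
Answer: 1224/7 ≈ 174.86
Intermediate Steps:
K = 2 (K = 4*(½) = 2)
L(J) = 3 + J² (L(J) = 2 + (J*J + 1) = 2 + (J² + 1) = 2 + (1 + J²) = 3 + J²)
Y(x) = 34/7 (Y(x) = 5 - (x + x)/(7*(x + x)) = 5 - 2*x/(7*(2*x)) = 5 - 2*x*1/(2*x)/7 = 5 - ⅐*1 = 5 - ⅐ = 34/7)
N(l, M) = -3 + M (N(l, M) = M - (1 + 2) = M - 1*3 = M - 3 = -3 + M)
N(15, L(-2 - 4))*Y(13) = (-3 + (3 + (-2 - 4)²))*(34/7) = (-3 + (3 + (-6)²))*(34/7) = (-3 + (3 + 36))*(34/7) = (-3 + 39)*(34/7) = 36*(34/7) = 1224/7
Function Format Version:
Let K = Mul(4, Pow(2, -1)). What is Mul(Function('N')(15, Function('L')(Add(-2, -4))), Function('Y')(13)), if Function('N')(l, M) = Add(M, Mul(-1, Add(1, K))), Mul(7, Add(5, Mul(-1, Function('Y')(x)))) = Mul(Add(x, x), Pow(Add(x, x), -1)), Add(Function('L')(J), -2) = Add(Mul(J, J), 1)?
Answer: Rational(1224, 7) ≈ 174.86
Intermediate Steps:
K = 2 (K = Mul(4, Rational(1, 2)) = 2)
Function('L')(J) = Add(3, Pow(J, 2)) (Function('L')(J) = Add(2, Add(Mul(J, J), 1)) = Add(2, Add(Pow(J, 2), 1)) = Add(2, Add(1, Pow(J, 2))) = Add(3, Pow(J, 2)))
Function('Y')(x) = Rational(34, 7) (Function('Y')(x) = Add(5, Mul(Rational(-1, 7), Mul(Add(x, x), Pow(Add(x, x), -1)))) = Add(5, Mul(Rational(-1, 7), Mul(Mul(2, x), Pow(Mul(2, x), -1)))) = Add(5, Mul(Rational(-1, 7), Mul(Mul(2, x), Mul(Rational(1, 2), Pow(x, -1))))) = Add(5, Mul(Rational(-1, 7), 1)) = Add(5, Rational(-1, 7)) = Rational(34, 7))
Function('N')(l, M) = Add(-3, M) (Function('N')(l, M) = Add(M, Mul(-1, Add(1, 2))) = Add(M, Mul(-1, 3)) = Add(M, -3) = Add(-3, M))
Mul(Function('N')(15, Function('L')(Add(-2, -4))), Function('Y')(13)) = Mul(Add(-3, Add(3, Pow(Add(-2, -4), 2))), Rational(34, 7)) = Mul(Add(-3, Add(3, Pow(-6, 2))), Rational(34, 7)) = Mul(Add(-3, Add(3, 36)), Rational(34, 7)) = Mul(Add(-3, 39), Rational(34, 7)) = Mul(36, Rational(34, 7)) = Rational(1224, 7)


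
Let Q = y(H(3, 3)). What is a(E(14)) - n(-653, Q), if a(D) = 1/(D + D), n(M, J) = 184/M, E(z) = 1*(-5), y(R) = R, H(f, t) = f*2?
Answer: 1187/6530 ≈ 0.18178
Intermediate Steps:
H(f, t) = 2*f
Q = 6 (Q = 2*3 = 6)
E(z) = -5
a(D) = 1/(2*D)
a(E(14)) - n(-653, Q) = (½)/(-5) - 184/(-653) = (½)*(-⅕) - 184*(-1)/653 = -⅒ - 1*(-184/653) = -⅒ + 184/653 = 1187/6530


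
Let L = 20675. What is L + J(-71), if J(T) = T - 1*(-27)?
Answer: 20631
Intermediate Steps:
J(T) = 27 + T (J(T) = T + 27 = 27 + T)
L + J(-71) = 20675 + (27 - 71) = 20675 - 44 = 20631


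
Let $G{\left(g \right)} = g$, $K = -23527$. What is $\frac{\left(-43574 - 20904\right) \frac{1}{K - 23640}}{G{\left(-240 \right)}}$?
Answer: $- \frac{32239}{5660040} \approx -0.0056959$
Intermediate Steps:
$\frac{\left(-43574 - 20904\right) \frac{1}{K - 23640}}{G{\left(-240 \right)}} = \frac{\left(-43574 - 20904\right) \frac{1}{-23527 - 23640}}{-240} = - \frac{64478}{-47167} \left(- \frac{1}{240}\right) = \left(-64478\right) \left(- \frac{1}{47167}\right) \left(- \frac{1}{240}\right) = \frac{64478}{47167} \left(- \frac{1}{240}\right) = - \frac{32239}{5660040}$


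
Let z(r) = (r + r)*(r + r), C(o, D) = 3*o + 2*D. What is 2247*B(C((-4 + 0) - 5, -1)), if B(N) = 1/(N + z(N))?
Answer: 2247/3335 ≈ 0.67376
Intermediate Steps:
C(o, D) = 2*D + 3*o
z(r) = 4*r² (z(r) = (2*r)*(2*r) = 4*r²)
B(N) = 1/(N + 4*N²)
2247*B(C((-4 + 0) - 5, -1)) = 2247*(1/((2*(-1) + 3*((-4 + 0) - 5))*(1 + 4*(2*(-1) + 3*((-4 + 0) - 5))))) = 2247*(1/((-2 + 3*(-4 - 5))*(1 + 4*(-2 + 3*(-4 - 5))))) = 2247*(1/((-2 + 3*(-9))*(1 + 4*(-2 + 3*(-9))))) = 2247*(1/((-2 - 27)*(1 + 4*(-2 - 27)))) = 2247*(1/((-29)*(1 + 4*(-29)))) = 2247*(-1/(29*(1 - 116))) = 2247*(-1/29/(-115)) = 2247*(-1/29*(-1/115)) = 2247*(1/3335) = 2247/3335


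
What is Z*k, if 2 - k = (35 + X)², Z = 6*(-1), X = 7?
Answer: 10572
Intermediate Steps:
Z = -6
k = -1762 (k = 2 - (35 + 7)² = 2 - 1*42² = 2 - 1*1764 = 2 - 1764 = -1762)
Z*k = -6*(-1762) = 10572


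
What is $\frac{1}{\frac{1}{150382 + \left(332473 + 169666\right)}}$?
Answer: $652521$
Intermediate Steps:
$\frac{1}{\frac{1}{150382 + \left(332473 + 169666\right)}} = \frac{1}{\frac{1}{150382 + 502139}} = \frac{1}{\frac{1}{652521}} = 652521$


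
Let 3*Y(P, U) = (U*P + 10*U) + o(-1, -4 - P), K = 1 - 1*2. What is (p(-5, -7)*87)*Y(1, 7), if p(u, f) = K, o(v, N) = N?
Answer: -2088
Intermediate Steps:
K = -1 (K = 1 - 2 = -1)
p(u, f) = -1
Y(P, U) = -4/3 - P/3 + 10*U/3 + P*U/3 (Y(P, U) = ((U*P + 10*U) + (-4 - P))/3 = ((P*U + 10*U) + (-4 - P))/3 = ((10*U + P*U) + (-4 - P))/3 = (-4 - P + 10*U + P*U)/3 = -4/3 - P/3 + 10*U/3 + P*U/3)
(p(-5, -7)*87)*Y(1, 7) = (-1*87)*(-4/3 - 1/3*1 + (10/3)*7 + (1/3)*1*7) = -87*(-4/3 - 1/3 + 70/3 + 7/3) = -87*24 = -2088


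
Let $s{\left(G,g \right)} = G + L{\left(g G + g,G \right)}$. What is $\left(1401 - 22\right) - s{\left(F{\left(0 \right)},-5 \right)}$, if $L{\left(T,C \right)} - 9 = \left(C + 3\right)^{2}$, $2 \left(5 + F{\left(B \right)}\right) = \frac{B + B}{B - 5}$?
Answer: $1371$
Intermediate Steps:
$F{\left(B \right)} = -5 + \frac{B}{-5 + B}$ ($F{\left(B \right)} = -5 + \frac{\left(B + B\right) \frac{1}{B - 5}}{2} = -5 + \frac{2 B \frac{1}{-5 + B}}{2} = -5 + \frac{B}{-5 + B}$)
$L{\left(T,C \right)} = 9 + \left(3 + C\right)^{2}$ ($L{\left(T,C \right)} = 9 + \left(C + 3\right)^{2} = 9 + \left(3 + C\right)^{2}$)
$s{\left(G,g \right)} = 9 + G + \left(3 + G\right)^{2}$ ($s{\left(G,g \right)} = G + \left(9 + \left(3 + G\right)^{2}\right) = 9 + G + \left(3 + G\right)^{2}$)
$\left(1401 - 22\right) - s{\left(F{\left(0 \right)},-5 \right)} = \left(1401 - 22\right) - \left(9 + \frac{25 - 0}{-5 + 0} + \left(3 + \frac{25 - 0}{-5 + 0}\right)^{2}\right) = 1379 - \left(9 + \frac{25 + 0}{-5} + \left(3 + \frac{25 + 0}{-5}\right)^{2}\right) = 1379 - \left(9 - 5 + \left(3 - 5\right)^{2}\right) = 1379 - \left(9 - 5 + \left(-2\right)^{2}\right) = 1379 - \left(9 - 5 + 4\right) = 1379 - 8 = 1371$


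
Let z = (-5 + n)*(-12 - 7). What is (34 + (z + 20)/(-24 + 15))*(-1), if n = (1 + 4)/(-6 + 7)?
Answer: -286/9 ≈ -31.778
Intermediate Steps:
n = 5 (n = 5/1 = 5*1 = 5)
z = 0 (z = (-5 + 5)*(-12 - 7) = 0*(-19) = 0)
(34 + (z + 20)/(-24 + 15))*(-1) = (34 + (0 + 20)/(-24 + 15))*(-1) = (34 + 20/(-9))*(-1) = (34 + 20*(-⅑))*(-1) = (34 - 20/9)*(-1) = (286/9)*(-1) = -286/9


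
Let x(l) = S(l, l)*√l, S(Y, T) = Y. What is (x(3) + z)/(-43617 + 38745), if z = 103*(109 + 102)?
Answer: -21733/4872 - √3/1624 ≈ -4.4619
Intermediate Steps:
x(l) = l^(3/2) (x(l) = l*√l = l^(3/2))
z = 21733 (z = 103*211 = 21733)
(x(3) + z)/(-43617 + 38745) = (3^(3/2) + 21733)/(-43617 + 38745) = (3*√3 + 21733)/(-4872) = (21733 + 3*√3)*(-1/4872) = -21733/4872 - √3/1624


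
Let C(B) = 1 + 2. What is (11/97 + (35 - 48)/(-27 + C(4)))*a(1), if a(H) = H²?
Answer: 1525/2328 ≈ 0.65507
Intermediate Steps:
C(B) = 3
(11/97 + (35 - 48)/(-27 + C(4)))*a(1) = (11/97 + (35 - 48)/(-27 + 3))*1² = (11*(1/97) - 13/(-24))*1 = (11/97 - 13*(-1/24))*1 = (11/97 + 13/24)*1 = (1525/2328)*1 = 1525/2328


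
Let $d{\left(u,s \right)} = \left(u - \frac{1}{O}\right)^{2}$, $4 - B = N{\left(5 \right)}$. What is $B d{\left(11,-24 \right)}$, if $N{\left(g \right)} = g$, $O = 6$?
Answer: $- \frac{4225}{36} \approx -117.36$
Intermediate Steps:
$B = -1$ ($B = 4 - 5 = -1$)
$d{\left(u,s \right)} = \left(- \frac{1}{6} + u\right)^{2}$ ($d{\left(u,s \right)} = \left(u - \frac{1}{6}\right)^{2} = \left(- \frac{1}{6} + u\right)^{2}$)
$B d{\left(11,-24 \right)} = - \frac{\left(-1 + 6 \cdot 11\right)^{2}}{36} = - \frac{\left(-1 + 66\right)^{2}}{36} = - \frac{65^{2}}{36} = - \frac{4225}{36}$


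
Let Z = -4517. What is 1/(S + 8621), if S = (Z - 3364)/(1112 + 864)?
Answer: 1976/17027215 ≈ 0.00011605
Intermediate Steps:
S = -7881/1976 (S = (-4517 - 3364)/(1112 + 864) = -7881/1976 ≈ -3.9884)
1/(S + 8621) = 1/(-7881/1976 + 8621) = 1/(17027215/1976) = 1976/17027215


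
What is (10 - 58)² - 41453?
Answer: -39149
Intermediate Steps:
(10 - 58)² - 41453 = (-48)² - 41453 = 2304 - 41453 = -39149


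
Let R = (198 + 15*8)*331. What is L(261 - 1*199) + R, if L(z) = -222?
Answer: 105036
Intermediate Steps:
R = 105258 (R = (198 + 120)*331 = 318*331 = 105258)
L(261 - 1*199) + R = -222 + 105258 = 105036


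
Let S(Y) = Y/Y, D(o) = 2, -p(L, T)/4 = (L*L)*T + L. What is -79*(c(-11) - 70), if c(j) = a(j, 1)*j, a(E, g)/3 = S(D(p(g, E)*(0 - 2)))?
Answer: 8137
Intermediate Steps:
p(L, T) = -4*L - 4*T*L² (p(L, T) = -4*((L*L)*T + L) = -4*(L²*T + L) = -4*(T*L² + L) = -4*(L + T*L²) = -4*L - 4*T*L²)
S(Y) = 1
a(E, g) = 3 (a(E, g) = 3*1 = 3)
c(j) = 3*j
-79*(c(-11) - 70) = -79*(3*(-11) - 70) = -79*(-33 - 70) = -79*(-103) = 8137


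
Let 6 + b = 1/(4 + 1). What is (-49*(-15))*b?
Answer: -4263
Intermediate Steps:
b = -29/5 (b = -6 + 1/(4 + 1) = -6 + 1/5 = -29/5 ≈ -5.8000)
(-49*(-15))*b = -49*(-15)*(-29/5) = 735*(-29/5) = -4263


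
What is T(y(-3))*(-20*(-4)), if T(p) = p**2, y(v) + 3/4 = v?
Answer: 1125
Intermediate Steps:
y(v) = -3/4 + v
T(y(-3))*(-20*(-4)) = (-3/4 - 3)**2*(-20*(-4)) = (-15/4)**2*80 = (225/16)*80 = 1125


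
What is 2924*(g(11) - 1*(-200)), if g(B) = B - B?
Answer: 584800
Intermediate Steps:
g(B) = 0
2924*(g(11) - 1*(-200)) = 2924*(0 - 1*(-200)) = 2924*(0 + 200) = 2924*200 = 584800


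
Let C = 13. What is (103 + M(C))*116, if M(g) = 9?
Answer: 12992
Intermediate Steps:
(103 + M(C))*116 = (103 + 9)*116 = 112*116 = 12992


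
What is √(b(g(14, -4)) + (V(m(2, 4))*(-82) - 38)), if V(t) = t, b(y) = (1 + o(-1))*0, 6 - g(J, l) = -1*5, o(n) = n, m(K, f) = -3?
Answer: 4*√13 ≈ 14.422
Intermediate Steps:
g(J, l) = 11 (g(J, l) = 6 - (-1)*5 = 6 - 1*(-5) = 6 + 5 = 11)
b(y) = 0 (b(y) = (1 - 1)*0 = 0*0 = 0)
√(b(g(14, -4)) + (V(m(2, 4))*(-82) - 38)) = √(0 + (-3*(-82) - 38)) = √(0 + (246 - 38)) = √(0 + 208) = √208 = 4*√13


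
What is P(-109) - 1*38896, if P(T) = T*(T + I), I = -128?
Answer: -13063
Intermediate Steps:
P(T) = T*(-128 + T) (P(T) = T*(T - 128) = T*(-128 + T))
P(-109) - 1*38896 = -109*(-128 - 109) - 1*38896 = -109*(-237) - 38896 = 25833 - 38896 = -13063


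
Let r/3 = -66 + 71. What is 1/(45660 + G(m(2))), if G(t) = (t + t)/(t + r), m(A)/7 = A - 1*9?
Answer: 17/776269 ≈ 2.1900e-5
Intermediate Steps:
r = 15 (r = 3*(-66 + 71) = 3*5 = 15)
m(A) = -63 + 7*A (m(A) = 7*(A - 1*9) = 7*(A - 9) = 7*(-9 + A) = -63 + 7*A)
G(t) = 2*t/(15 + t) (G(t) = (t + t)/(t + 15) = (2*t)/(15 + t) = 2*t/(15 + t))
1/(45660 + G(m(2))) = 1/(45660 + 2*(-63 + 7*2)/(15 + (-63 + 7*2))) = 1/(45660 + 2*(-63 + 14)/(15 + (-63 + 14))) = 1/(45660 + 2*(-49)/(15 - 49)) = 1/(45660 + 2*(-49)/(-34)) = 1/(45660 + 2*(-49)*(-1/34)) = 1/(45660 + 49/17) = 1/(776269/17) = 17/776269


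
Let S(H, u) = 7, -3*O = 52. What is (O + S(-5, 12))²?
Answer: 961/9 ≈ 106.78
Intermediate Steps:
O = -52/3 (O = -⅓*52 = -52/3 ≈ -17.333)
(O + S(-5, 12))² = (-52/3 + 7)² = (-31/3)² = 961/9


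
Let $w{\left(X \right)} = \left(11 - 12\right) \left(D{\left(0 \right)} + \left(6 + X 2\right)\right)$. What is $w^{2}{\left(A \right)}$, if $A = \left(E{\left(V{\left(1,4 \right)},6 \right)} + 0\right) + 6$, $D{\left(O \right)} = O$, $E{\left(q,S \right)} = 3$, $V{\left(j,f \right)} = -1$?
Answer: $576$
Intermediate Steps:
$A = 9$ ($A = \left(3 + 0\right) + 6 = 3 + 6 = 9$)
$w{\left(X \right)} = -6 - 2 X$ ($w{\left(X \right)} = \left(11 - 12\right) \left(0 + \left(6 + X 2\right)\right) = - (0 + \left(6 + 2 X\right)) = - (6 + 2 X) = -6 - 2 X$)
$w^{2}{\left(A \right)} = \left(-6 - 18\right)^{2} = \left(-24\right)^{2} = 576$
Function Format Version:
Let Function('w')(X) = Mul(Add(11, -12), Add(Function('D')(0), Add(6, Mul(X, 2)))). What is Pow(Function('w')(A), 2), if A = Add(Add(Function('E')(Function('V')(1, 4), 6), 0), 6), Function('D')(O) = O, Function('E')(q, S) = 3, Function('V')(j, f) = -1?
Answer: 576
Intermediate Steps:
A = 9 (A = Add(Add(3, 0), 6) = Add(3, 6) = 9)
Function('w')(X) = Add(-6, Mul(-2, X)) (Function('w')(X) = Mul(Add(11, -12), Add(0, Add(6, Mul(X, 2)))) = Mul(-1, Add(0, Add(6, Mul(2, X)))) = Mul(-1, Add(6, Mul(2, X))) = Add(-6, Mul(-2, X)))
Pow(Function('w')(A), 2) = Pow(Add(-6, Mul(-2, 9)), 2) = Pow(Add(-6, -18), 2) = Pow(-24, 2) = 576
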